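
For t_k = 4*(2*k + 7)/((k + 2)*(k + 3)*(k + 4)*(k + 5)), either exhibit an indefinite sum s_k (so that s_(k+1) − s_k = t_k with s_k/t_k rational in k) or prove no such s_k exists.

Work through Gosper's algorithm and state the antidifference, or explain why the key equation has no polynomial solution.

s_k = k*(k + 6)/(2*(k**2 + 6*k + 8))

The ratio is (k + 2)*(2*k + 9)/((k + 6)*(2*k + 7)).
Take A(k)=k + 2, B(k)=k + 6, C(k)=k + 7/2.
Set up (k + 2)·f(k+1) − (k + 5)·f(k) − (k + 7/2) = 0.
Bound: deg f ≤ 3.
A polynomial solution: f(k) = k*(k + 3)*(k + 6)/16.
Certificate R = B(k−1)f/C = k*(k + 3)*(k + 5)*(k + 6)/(8*(2*k + 7)) gives s_k = k*(k + 6)/(2*(k**2 + 6*k + 8)).
Verify: 4*(2*k + 7)/(k**4 + 14*k**3 + 71*k**2 + 154*k + 120) matches t_k.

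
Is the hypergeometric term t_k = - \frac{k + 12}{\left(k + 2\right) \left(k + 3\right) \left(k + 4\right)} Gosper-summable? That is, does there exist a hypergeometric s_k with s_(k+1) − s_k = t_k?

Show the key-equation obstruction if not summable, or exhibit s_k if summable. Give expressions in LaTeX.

t_(k+1)/t_k = (k + 2)*(k + 13)/((k + 5)*(k + 12)).
Factor: A=k + 2; B=k + 5; C=k + 12.
f must satisfy (k + 2)·f(k+1) − (k + 4)·f(k) = k + 12.
Degrees (1,1,1) ⇒ d ≤ 2.
Match coefficients ⇒ f(k) = k*(7*k + 29)/6.
Get s_k = R·t_k = k*(-7*k - 29)/(6*(k + 2)*(k + 3)) with R(k) = B(k−1)f(k)/C(k) = k*(k + 4)*(7*k + 29)/(6*(k + 12)).
Verify: (-k - 12)/(k**3 + 9*k**2 + 26*k + 24) matches t_k.

Yes. s_k = \frac{k \left(- 7 k - 29\right)}{6 \left(k + 2\right) \left(k + 3\right)}.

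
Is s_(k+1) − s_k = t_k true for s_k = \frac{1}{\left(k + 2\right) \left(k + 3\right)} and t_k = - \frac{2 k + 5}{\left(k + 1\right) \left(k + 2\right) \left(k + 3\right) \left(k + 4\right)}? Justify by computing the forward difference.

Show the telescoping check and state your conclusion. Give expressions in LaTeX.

s_(k+1) = 1/((k + 3)*(k + 4))
s_(k+1) − s_k = -2/(k**3 + 9*k**2 + 26*k + 24)
(s_(k+1) − s_k) − t_k = 3/(k**4 + 10*k**3 + 35*k**2 + 50*k + 24)

Invalid: residual \frac{3}{k^{4} + 10 k^{3} + 35 k^{2} + 50 k + 24} ≠ 0.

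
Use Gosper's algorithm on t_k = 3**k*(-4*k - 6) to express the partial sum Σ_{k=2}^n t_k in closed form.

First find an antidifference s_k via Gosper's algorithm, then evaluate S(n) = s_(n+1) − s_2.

Compute t_(k+1)/t_k: get 3*(2*k + 5)/(2*k + 3).
Gosper form: A/B · C(k+1)/C(k) with A=3, B=1, C=k + 3/2.
Need (3)·f(k+1) − (1)·f(k) = k + 3/2.
Bound: deg f ≤ 1.
A polynomial solution: f(k) = k/2.
R(k) = B(k−1)·f(k)/C(k) = k/(2*k + 3); s_k = R·t_k = -2*3**k*k.
s_(k+1) − s_k = 3**k*(-4*k - 6) = t_k.
s_(n+1) = 6*3**n*(-n - 1) and s_(2) = -36, so S(n) = -6*3**n*n - 6*3**n + 36.

S(n) = -6*3**n*n - 6*3**n + 36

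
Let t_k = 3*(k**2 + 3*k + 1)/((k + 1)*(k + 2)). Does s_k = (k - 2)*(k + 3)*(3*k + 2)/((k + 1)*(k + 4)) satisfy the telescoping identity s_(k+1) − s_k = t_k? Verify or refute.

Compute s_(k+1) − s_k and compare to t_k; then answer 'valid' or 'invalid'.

Invalid: residual (-19*k**2 - 51*k - 20)/(k**4 + 12*k**3 + 49*k**2 + 78*k + 40) ≠ 0.

s_(k+1) = (k - 1)*(k + 4)*(3*k + 5)/((k + 2)*(k + 5))
s_(k+1) − s_k = (3*k**4 + 36*k**3 + 125*k**2 + 156*k + 40)/(k**4 + 12*k**3 + 49*k**2 + 78*k + 40)
(s_(k+1) − s_k) − t_k = (-19*k**2 - 51*k - 20)/(k**4 + 12*k**3 + 49*k**2 + 78*k + 40)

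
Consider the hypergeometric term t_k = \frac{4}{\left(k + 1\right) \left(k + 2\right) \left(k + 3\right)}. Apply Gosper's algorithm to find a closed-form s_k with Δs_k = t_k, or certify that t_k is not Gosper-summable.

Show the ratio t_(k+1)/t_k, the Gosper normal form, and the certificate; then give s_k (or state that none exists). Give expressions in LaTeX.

The ratio is (k + 1)/(k + 4).
Normal form (A,B,C) = (k + 1, k + 4, 1).
Set up (k + 1)·f(k+1) − (k + 3)·f(k) − (1) = 0.
d = 2 from the (1,1,0) case.
Coefficient equations give f(k) = k*(k + 3)/4.
Certificate R = B(k−1)f/C = k*(k + 3)**2/4 gives s_k = k*(k + 3)/((k + 1)*(k + 2)).
s_(k+1) − s_k = 4/(k**3 + 6*k**2 + 11*k + 6) = t_k.

s_k = \frac{k \left(k + 3\right)}{\left(k + 1\right) \left(k + 2\right)}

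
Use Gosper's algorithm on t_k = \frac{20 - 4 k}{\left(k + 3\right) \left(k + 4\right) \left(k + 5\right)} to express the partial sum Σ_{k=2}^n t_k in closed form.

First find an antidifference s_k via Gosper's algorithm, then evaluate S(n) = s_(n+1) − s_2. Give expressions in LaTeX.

Step 1: r(k) = (k - 4)*(k + 3)/((k - 5)*(k + 6)).
Gosper form: A/B · C(k+1)/C(k) with A=k + 3, B=k + 6, C=k - 5.
Solve (k + 3)·f(k+1) − (k + 5)·f(k) = k - 5.
Degrees (1,1,1) ⇒ d ≤ 2.
Coefficient equations give f(k) = -k*(k + 19)/12.
So s_k = (B(k−1)f/C)·t_k = (-k*(k + 5)*(k + 19)/(12*(k - 5)))·t_k = k*(k + 19)/(3*(k + 3)*(k + 4)).
Verify: 4*(5 - k)/(k**3 + 12*k**2 + 47*k + 60) matches t_k.
Σ_(k=2)^n t_k = s_(n+1) − s_(2) = ((n**2 + 21*n + 20)/(3*(n**2 + 9*n + 20))) − (7/15), i.e. 2*(-n**2 + 21*n - 20)/(15*(n**2 + 9*n + 20)).

S(n) = \frac{2 \left(- n^{2} + 21 n - 20\right)}{15 \left(n^{2} + 9 n + 20\right)}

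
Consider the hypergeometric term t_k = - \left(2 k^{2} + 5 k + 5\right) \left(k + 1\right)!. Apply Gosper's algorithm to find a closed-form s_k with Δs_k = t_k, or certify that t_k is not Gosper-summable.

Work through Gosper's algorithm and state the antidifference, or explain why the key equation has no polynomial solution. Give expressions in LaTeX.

s_k = - \left(2 k + 1\right) \left(k + 1\right)!

Step 1: r(k) = (k + 2)*(5*k + 2*(k + 1)**2 + 10)/(2*k**2 + 5*k + 5).
Gosper form: A/B · C(k+1)/C(k) with A=k + 2, B=1, C=k**2 + 5*k/2 + 5/2.
f must satisfy (k + 2)·f(k+1) − (1)·f(k) = k**2 + 5*k/2 + 5/2.
deg f ≤ 1 (via 1,0,2).
A polynomial solution: f(k) = (2*k + 1)/2.
Get s_k = R·t_k = -(2*k + 1)*factorial(k + 1) with R(k) = B(k−1)f(k)/C(k) = (2*k + 1)/(2*k**2 + 5*k + 5).
Check: Δs_k = -(2*k**2 + 5*k + 5)*factorial(k + 1). ✓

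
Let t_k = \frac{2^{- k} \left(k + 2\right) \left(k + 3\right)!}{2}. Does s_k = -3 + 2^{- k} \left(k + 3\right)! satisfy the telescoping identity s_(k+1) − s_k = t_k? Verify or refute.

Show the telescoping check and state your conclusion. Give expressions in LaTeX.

s_(k+1) = 2**(-k - 1)*factorial(k + 4) - 3
s_(k+1) − s_k = (k + 2)*factorial(k + 3)/(2*2**k)
(s_(k+1) − s_k) − t_k = 0

Valid — Δs_k = t_k.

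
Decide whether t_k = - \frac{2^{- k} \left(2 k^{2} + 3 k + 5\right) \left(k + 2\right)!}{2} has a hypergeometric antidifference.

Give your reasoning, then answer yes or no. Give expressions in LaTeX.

Yes. s_k = - 2^{- k} \left(2 k - 1\right) \left(k + 2\right)!.

r(k) = (k + 3)*(3*k + 2*(k + 1)**2 + 8)/(2*(2*k**2 + 3*k + 5)) after simplifying.
Take A(k)=k/2 + 3/2, B(k)=1, C(k)=k**2 + 3*k/2 + 5/2.
Need (k/2 + 3/2)·f(k+1) − (1)·f(k) = k**2 + 3*k/2 + 5/2.
deg f ≤ 1 (via 1,0,2).
Match coefficients ⇒ f(k) = 2*k - 1.
R(k) = B(k−1)·f(k)/C(k) = 2*(2*k - 1)/(2*k**2 + 3*k + 5); s_k = R·t_k = -(2*k - 1)*factorial(k + 2)/2**k.
Verify: -(2*k**2 + 3*k + 5)*factorial(k + 2)/(2*2**k) matches t_k.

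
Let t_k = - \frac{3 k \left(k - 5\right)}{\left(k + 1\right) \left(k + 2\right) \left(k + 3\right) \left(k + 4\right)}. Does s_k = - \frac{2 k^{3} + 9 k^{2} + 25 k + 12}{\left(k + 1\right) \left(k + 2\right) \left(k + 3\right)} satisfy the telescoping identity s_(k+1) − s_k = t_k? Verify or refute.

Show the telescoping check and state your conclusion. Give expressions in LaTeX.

s_(k+1) = (-25*k - 2*(k + 1)**3 - 9*(k + 1)**2 - 37)/((k + 2)*(k + 3)*(k + 4))
s_(k+1) − s_k = 3*k*(5 - k)/(k**4 + 10*k**3 + 35*k**2 + 50*k + 24)
(s_(k+1) − s_k) − t_k = 0

valid (s_(k+1) − s_k reduces to t_k)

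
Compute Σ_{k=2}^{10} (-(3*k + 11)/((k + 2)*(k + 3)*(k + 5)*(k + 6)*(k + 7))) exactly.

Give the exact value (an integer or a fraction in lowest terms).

The ratio is (k + 2)*(k + 5)*(3*k + 14)/((k + 4)*(k + 8)*(3*k + 11)).
So A=k + 2 and B=k + 8, with C=k**2 + 23*k/3 + 44/3.
Solve (k + 2)·f(k+1) − (k + 7)·f(k) = k**2 + 23*k/3 + 44/3.
Degrees (1,1,2) ⇒ d ≤ 5.
Solve for f: f(k) = k*(k + 3)*(k + 4)*(k**2 + 13*k + 52)/180 (degree 5 ≤ 5).
So s_k = (B(k−1)f/C)·t_k = (k*(k + 3)*(k + 7)*(k**2 + 13*k + 52)/(60*(3*k + 11)))·t_k = k*(-k**2 - 13*k - 52)/(60*(k**3 + 13*k**2 + 52*k + 60)).
Check: Δs_k = (-3*k - 11)/(k**5 + 23*k**4 + 203*k**3 + 853*k**2 + 1692*k + 1260). ✓
Telescoping: Σ = s_(11) − s_(2) = -869/53040 − (-41/3360) = -207/49504.

Σ = -207/49504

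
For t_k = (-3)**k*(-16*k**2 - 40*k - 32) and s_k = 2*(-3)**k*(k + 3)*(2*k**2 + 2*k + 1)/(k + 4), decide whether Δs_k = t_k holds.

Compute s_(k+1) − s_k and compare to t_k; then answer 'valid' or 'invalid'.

s_(k+1) = 2*(-3)**(k + 1)*(k + 4)*(2*k + 2*(k + 1)**2 + 3)/(k + 5)
s_(k+1) − s_k = (-3)**k*(-16*k**4 - 168*k**3 - 604*k**2 - 892*k - 510)/(k**2 + 9*k + 20)
(s_(k+1) − s_k) − t_k = (-3)**k*(16*k**3 + 108*k**2 + 196*k + 130)/(k**2 + 9*k + 20)

Invalid: residual (-3)**k*(16*k**3 + 108*k**2 + 196*k + 130)/(k**2 + 9*k + 20) ≠ 0.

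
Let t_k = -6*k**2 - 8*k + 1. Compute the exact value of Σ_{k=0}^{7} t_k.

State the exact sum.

Compute t_(k+1)/t_k: get (6*k**2 + 20*k + 13)/(6*k**2 + 8*k - 1).
So A=1 and B=1, with C=k**2 + 4*k/3 - 1/6.
Solve (1)·f(k+1) − (1)·f(k) = k**2 + 4*k/3 - 1/6.
Bound: deg f ≤ 3.
A polynomial solution: f(k) = k*(2*k**2 + k - 4)/6.
R(k) = B(k−1)·f(k)/C(k) = k*(2*k**2 + k - 4)/(6*k**2 + 8*k - 1); s_k = R·t_k = k*(-2*k**2 - k + 4).
s_(k+1) − s_k = -6*k**2 - 8*k + 1 = t_k.
Telescoping: Σ = s_(8) − s_(0) = -1056 − (0) = -1056.

Σ = -1056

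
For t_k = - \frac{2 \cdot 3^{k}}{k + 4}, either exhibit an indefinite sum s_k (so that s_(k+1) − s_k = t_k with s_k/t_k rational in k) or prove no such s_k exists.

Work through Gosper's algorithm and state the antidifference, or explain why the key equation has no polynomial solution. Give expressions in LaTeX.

Ratio r(k) = 3*(k + 4)/(k + 5).
Factor: A=3*k + 12; B=k + 5; C=1.
Need (3*k + 12)·f(k+1) − (k + 4)·f(k) = 1.
Bound: deg f ≤ -1.
deg f ≤ -1 is impossible — no certificate.

none — t_k is not Gosper-summable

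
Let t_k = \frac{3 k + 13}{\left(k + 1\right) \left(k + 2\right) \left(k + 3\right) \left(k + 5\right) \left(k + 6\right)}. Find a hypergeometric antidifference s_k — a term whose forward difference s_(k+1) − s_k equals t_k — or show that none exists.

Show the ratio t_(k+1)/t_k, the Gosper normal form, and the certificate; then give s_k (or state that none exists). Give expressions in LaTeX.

t_(k+1)/t_k = (k + 1)*(k + 5)*(3*k + 16)/((k + 4)*(k + 7)*(3*k + 13)).
Take A(k)=k + 1, B(k)=k + 7, C(k)=k**2 + 25*k/3 + 52/3.
Solve (k + 1)·f(k+1) − (k + 6)·f(k) = k**2 + 25*k/3 + 52/3.
Bound: deg f ≤ 5.
Solve for f: f(k) = k*(k + 3)*(k + 4)*(k**2 + 8*k + 17)/30 (degree 5 ≤ 5).
Certificate R = B(k−1)f/C = k*(k + 3)*(k + 6)*(k**2 + 8*k + 17)/(10*(3*k + 13)) gives s_k = k*(k**2 + 8*k + 17)/(10*(k**3 + 8*k**2 + 17*k + 10)).
Δs = (3*k + 13)/(k**5 + 17*k**4 + 107*k**3 + 307*k**2 + 396*k + 180), as required.

s_k = \frac{k \left(k^{2} + 8 k + 17\right)}{10 \left(k^{3} + 8 k^{2} + 17 k + 10\right)}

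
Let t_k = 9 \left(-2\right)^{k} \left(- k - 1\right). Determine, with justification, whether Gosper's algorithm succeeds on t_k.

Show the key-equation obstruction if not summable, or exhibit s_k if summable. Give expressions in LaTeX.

t_(k+1)/t_k = 2*(-k - 2)/(k + 1).
Gosper form: A/B · C(k+1)/C(k) with A=-2, B=1, C=k + 1.
f must satisfy (-2)·f(k+1) − (1)·f(k) = k + 1.
Degrees (0,0,1) ⇒ d ≤ 1.
Solving with deg f ≤ 1: f(k) = -(3*k + 1)/9.
So s_k = (B(k−1)f/C)·t_k = (-(3*k + 1)/(9*(k + 1)))·t_k = (-2)**k*(3*k + 1).
Check: Δs_k = 9*(-2)**k*(-k - 1). ✓

Yes. s_k = \left(-2\right)^{k} \left(3 k + 1\right).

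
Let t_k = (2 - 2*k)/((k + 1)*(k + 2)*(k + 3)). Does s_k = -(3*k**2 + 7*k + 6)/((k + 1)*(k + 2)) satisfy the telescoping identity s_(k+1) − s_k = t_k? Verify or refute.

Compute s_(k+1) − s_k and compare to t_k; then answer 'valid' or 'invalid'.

s_(k+1) = (-7*k - 3*(k + 1)**2 - 13)/((k + 2)*(k + 3))
s_(k+1) − s_k = 2*(1 - k)/(k**3 + 6*k**2 + 11*k + 6)
(s_(k+1) − s_k) − t_k = 0

Valid: the claim telescopes to t_k.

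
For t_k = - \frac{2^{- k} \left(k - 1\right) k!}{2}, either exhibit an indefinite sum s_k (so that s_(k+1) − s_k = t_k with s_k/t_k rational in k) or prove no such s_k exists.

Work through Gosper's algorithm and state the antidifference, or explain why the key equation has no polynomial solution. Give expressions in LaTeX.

Step 1: r(k) = k*(k + 1)/(2*(k - 1)).
Normal form (A,B,C) = (k/2 + 1/2, 1, k - 1).
Key eq: (k/2 + 1/2)·f(k+1) = (1)·f(k) + (k - 1).
Bound: deg f ≤ 0.
Coefficient equations give f(k) = 2.
Then R = B(k−1)f/C = 2/(k - 1), so s_k = R(k)·t_k = -factorial(k)/2**k.
Δs = -(k - 1)*factorial(k)/(2*2**k), as required.

s_k = - 2^{- k} k!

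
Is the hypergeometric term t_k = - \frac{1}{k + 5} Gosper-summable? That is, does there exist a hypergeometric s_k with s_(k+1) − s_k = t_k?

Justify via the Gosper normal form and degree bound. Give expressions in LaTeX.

No. Not Gosper-summable.

t_(k+1)/t_k = (k + 5)/(k + 6).
Normal form (A,B,C) = (k + 5, k + 6, 1).
Set up (k + 5)·f(k+1) − (k + 5)·f(k) − (1) = 0.
Degrees (1,1,0) ⇒ d ≤ 0.
Put f(k) = c0: A·f(k+1) − B(k−1)·f(k) − C = -1; need -1 = 0 — inconsistent ⇒ no f, not summable.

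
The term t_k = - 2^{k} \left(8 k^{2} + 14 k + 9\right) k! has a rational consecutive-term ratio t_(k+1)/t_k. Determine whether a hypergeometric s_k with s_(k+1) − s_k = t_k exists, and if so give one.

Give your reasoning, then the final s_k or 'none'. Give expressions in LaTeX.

The ratio is 2*(8*k**3 + 38*k**2 + 61*k + 31)/(8*k**2 + 14*k + 9).
Gosper form: A/B · C(k+1)/C(k) with A=2*k + 2, B=1, C=k**2 + 7*k/4 + 9/8.
Key eq: (2*k + 2)·f(k+1) = (1)·f(k) + (k**2 + 7*k/4 + 9/8).
d = 1 from the (1,0,2) case.
Coefficient equations give f(k) = (4*k + 1)/8.
R(k) = B(k−1)·f(k)/C(k) = (4*k + 1)/(8*k**2 + 14*k + 9); s_k = R·t_k = -2**k*(4*k + 1)*factorial(k).
Check: Δs_k = -2**k*(8*k**2 + 14*k + 9)*factorial(k). ✓

s_k = - 2^{k} \left(4 k + 1\right) k!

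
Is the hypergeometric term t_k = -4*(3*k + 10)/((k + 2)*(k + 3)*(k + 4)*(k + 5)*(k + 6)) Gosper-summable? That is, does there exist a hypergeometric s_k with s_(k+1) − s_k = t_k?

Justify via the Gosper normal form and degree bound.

Yes. s_k = k*(-k**2 - 11*k - 38)/(10*(k**3 + 11*k**2 + 38*k + 40)).

Compute t_(k+1)/t_k: get (k + 2)*(3*k + 13)/((k + 7)*(3*k + 10)).
Factor: A=k + 2; B=k + 7; C=k + 10/3.
Solve (k + 2)·f(k+1) − (k + 6)·f(k) = k + 10/3.
Bound: deg f ≤ 4.
Solve for f: f(k) = k*(k + 3)*(k**2 + 11*k + 38)/120 (degree 4 ≤ 4).
Then R = B(k−1)f/C = k*(k + 3)*(k + 6)*(k**2 + 11*k + 38)/(40*(3*k + 10)), so s_k = R(k)·t_k = k*(-k**2 - 11*k - 38)/(10*(k**3 + 11*k**2 + 38*k + 40)).
Check: Δs_k = 4*(-3*k - 10)/(k**5 + 20*k**4 + 155*k**3 + 580*k**2 + 1044*k + 720). ✓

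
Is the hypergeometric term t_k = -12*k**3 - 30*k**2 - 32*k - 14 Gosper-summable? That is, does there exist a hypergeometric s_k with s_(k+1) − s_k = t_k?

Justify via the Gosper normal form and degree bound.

Compute t_(k+1)/t_k: get (6*k**3 + 33*k**2 + 64*k + 44)/(6*k**3 + 15*k**2 + 16*k + 7).
So A=1 and B=1, with C=k**3 + 5*k**2/2 + 8*k/3 + 7/6.
Solve (1)·f(k+1) − (1)·f(k) = k**3 + 5*k**2/2 + 8*k/3 + 7/6.
deg f ≤ 4 (via 0,0,3).
Match coefficients ⇒ f(k) = k*(k + 1)*(3*k**2 + k + 3)/12.
Get s_k = R·t_k = k*(-3*k**3 - 4*k**2 - 4*k - 3) with R(k) = B(k−1)f(k)/C(k) = k*(3*k**2 + k + 3)/(2*(6*k**2 + 9*k + 7)).
Check: Δs_k = -12*k**3 - 30*k**2 - 32*k - 14. ✓

Yes. s_k = k*(-3*k**3 - 4*k**2 - 4*k - 3).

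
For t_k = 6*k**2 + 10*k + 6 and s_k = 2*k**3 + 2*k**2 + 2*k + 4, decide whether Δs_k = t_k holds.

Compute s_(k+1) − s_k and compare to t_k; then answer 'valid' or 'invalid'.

s_(k+1) = 2*k + 2*(k + 1)**3 + 2*(k + 1)**2 + 6
s_(k+1) − s_k = 6*k**2 + 10*k + 6
(s_(k+1) − s_k) − t_k = 0

Valid — Δs_k = t_k.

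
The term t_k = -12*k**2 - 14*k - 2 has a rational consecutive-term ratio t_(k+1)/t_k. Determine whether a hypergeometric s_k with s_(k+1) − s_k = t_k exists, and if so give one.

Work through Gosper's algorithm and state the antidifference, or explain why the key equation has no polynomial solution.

Step 1: r(k) = (6*k**2 + 19*k + 14)/(6*k**2 + 7*k + 1).
Normal form (A,B,C) = (1, 1, k**2 + 7*k/6 + 1/6).
Set up (1)·f(k+1) − (1)·f(k) − (k**2 + 7*k/6 + 1/6) = 0.
d = 3 from the (0,0,2) case.
Solving with deg f ≤ 3: f(k) = k*(k + 1)*(4*k - 3)/12.
Get s_k = R·t_k = k*(-4*k**2 - k + 3) with R(k) = B(k−1)f(k)/C(k) = k*(4*k - 3)/(2*(6*k + 1)).
Δs = -12*k**2 - 14*k - 2, as required.

s_k = k*(-4*k**2 - k + 3)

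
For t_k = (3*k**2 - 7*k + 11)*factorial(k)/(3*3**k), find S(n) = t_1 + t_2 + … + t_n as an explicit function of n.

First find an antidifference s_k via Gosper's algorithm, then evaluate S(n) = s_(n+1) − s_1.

S(n) = 3**(-n - 1)*(3**n + 3*n**2*factorial(n) + 2*n*factorial(n) - factorial(n))

t_(k+1)/t_k = (k + 1)*(-7*k + 3*(k + 1)**2 + 4)/(3*(3*k**2 - 7*k + 11)).
Take A(k)=k/3 + 1/3, B(k)=1, C(k)=k**2 - 7*k/3 + 11/3.
Key eq: (k/3 + 1/3)·f(k+1) = (1)·f(k) + (k**2 - 7*k/3 + 11/3).
d = 1 from the (1,0,2) case.
Coefficient equations give f(k) = 3*k - 4.
Then R = B(k−1)f/C = 3*(3*k - 4)/(3*k**2 - 7*k + 11), so s_k = R(k)·t_k = (3*k - 4)*factorial(k)/3**k.
Verify: (3*k**2 - 7*k + 11)*factorial(k)/(3*3**k) matches t_k.
Telescope: S(n) = s_(n+1) − s_(1) = 3**(-n - 1)*(3*n - 1)*factorial(n + 1) − (-1/3) = 3**(-n - 1)*(3**n + 3*n**2*factorial(n) + 2*n*factorial(n) - factorial(n)).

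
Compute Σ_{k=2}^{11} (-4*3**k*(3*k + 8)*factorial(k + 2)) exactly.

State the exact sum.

Σ = -185320473014475936

r(k) = 3*(k + 3)*(3*k + 11)/(3*k + 8) after simplifying.
Gosper form: A/B · C(k+1)/C(k) with A=3*k + 9, B=1, C=k + 8/3.
f must satisfy (3*k + 9)·f(k+1) − (1)·f(k) = k + 8/3.
d = 0 from the (1,0,1) case.
A polynomial solution: f(k) = 1/3.
Certificate R = B(k−1)f/C = 1/(3*k + 8) gives s_k = -4*3**k*factorial(k + 2).
Δs = -4*3**k*(3*k + 8)*factorial(k + 2), as required.
Sum = s_(12) − s_(2); s_(12) = -185320473014476800, s_(2) = -864 ⇒ -185320473014475936.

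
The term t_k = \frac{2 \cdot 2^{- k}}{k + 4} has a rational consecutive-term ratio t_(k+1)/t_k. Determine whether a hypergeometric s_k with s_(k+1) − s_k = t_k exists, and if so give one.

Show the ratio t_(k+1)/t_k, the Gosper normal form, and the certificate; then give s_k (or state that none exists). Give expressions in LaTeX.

none — t_k is not Gosper-summable

Step 1: r(k) = (k + 4)/(2*(k + 5)).
Factor: A=k/2 + 2; B=k + 5; C=1.
Solve (k/2 + 2)·f(k+1) − (k + 4)·f(k) = 1.
deg f ≤ -1 (via 1,1,0).
deg f ≤ -1 is impossible — no certificate.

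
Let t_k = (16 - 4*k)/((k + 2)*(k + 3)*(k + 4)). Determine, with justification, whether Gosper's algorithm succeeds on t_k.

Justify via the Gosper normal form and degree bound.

Step 1: r(k) = (k - 3)*(k + 2)/((k - 4)*(k + 5)).
So A=k + 2 and B=k + 5, with C=k - 4.
Set up (k + 2)·f(k+1) − (k + 4)·f(k) − (k - 4) = 0.
d = 2 from the (1,1,1) case.
Solve for f: f(k) = -k*(k + 11)/6 (degree 2 ≤ 2).
Then R = B(k−1)f/C = -k*(k + 4)*(k + 11)/(6*(k - 4)), so s_k = R(k)·t_k = 2*k*(k + 11)/(3*(k + 2)*(k + 3)).
Δs = 4*(4 - k)/(k**3 + 9*k**2 + 26*k + 24), as required.

Yes. s_k = 2*k*(k + 11)/(3*(k + 2)*(k + 3)).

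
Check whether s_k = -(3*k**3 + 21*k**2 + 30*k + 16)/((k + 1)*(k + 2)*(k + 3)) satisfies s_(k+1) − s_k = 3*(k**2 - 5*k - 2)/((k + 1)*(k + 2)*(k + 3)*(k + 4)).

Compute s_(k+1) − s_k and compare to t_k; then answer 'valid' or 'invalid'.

s_(k+1) = (-30*k - 3*(k + 1)**3 - 21*(k + 1)**2 - 46)/((k + 2)*(k + 3)*(k + 4))
s_(k+1) − s_k = 3*(k**2 - 5*k - 2)/(k**4 + 10*k**3 + 35*k**2 + 50*k + 24)
(s_(k+1) − s_k) − t_k = 0

Valid: the claim telescopes to t_k.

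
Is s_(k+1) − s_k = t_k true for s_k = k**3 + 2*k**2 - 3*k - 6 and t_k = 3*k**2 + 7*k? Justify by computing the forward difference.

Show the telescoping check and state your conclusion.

s_(k+1) = k**3 + 5*k**2 + 4*k - 6
s_(k+1) − s_k = k*(3*k + 7)
(s_(k+1) − s_k) − t_k = 0

Valid: the claim telescopes to t_k.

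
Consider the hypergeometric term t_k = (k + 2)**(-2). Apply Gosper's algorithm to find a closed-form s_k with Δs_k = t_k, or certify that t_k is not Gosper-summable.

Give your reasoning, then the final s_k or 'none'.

no hypergeometric antidifference exists

t_(k+1)/t_k = (k + 2)**2/(k + 3)**2.
Gosper form: A/B · C(k+1)/C(k) with A=k**2 + 4*k + 4, B=k**2 + 6*k + 9, C=1.
Need (k**2 + 4*k + 4)·f(k+1) − (k**2 + 4*k + 4)·f(k) = 1.
Bound: deg f ≤ 0.
Write f(k) = c0. Then LHS − RHS = -1, requiring -1 = 0: contradictory. No certificate.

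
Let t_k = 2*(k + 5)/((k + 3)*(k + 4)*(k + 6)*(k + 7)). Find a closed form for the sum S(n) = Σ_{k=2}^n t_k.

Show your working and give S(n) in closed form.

S(n) = (n**2 + 11*n - 12)/(40*(n**2 + 11*n + 28))

t_(k+1)/t_k = (k + 3)*(k + 6)**2/((k + 5)**2*(k + 8)).
A = k + 3, B = k + 8, C = k**2 + 10*k + 25.
Need (k + 3)·f(k+1) − (k + 7)·f(k) = k**2 + 10*k + 25.
Degrees (1,1,2) ⇒ d ≤ 4.
Match coefficients ⇒ f(k) = k*(k + 4)*(k + 5)*(k + 9)/36.
R(k) = B(k−1)·f(k)/C(k) = k*(k + 4)*(k + 7)*(k + 9)/(36*(k + 5)); s_k = R·t_k = k*(k + 9)/(18*(k**2 + 9*k + 18)).
Check: Δs_k = 2*(k + 5)/(k**4 + 20*k**3 + 145*k**2 + 450*k + 504). ✓
Evaluate: s_(n+1) = (n**2 + 11*n + 10)/(18*(n**2 + 11*n + 28)); subtract s_(2) = 11/360 ⇒ S(n) = (n**2 + 11*n - 12)/(40*(n**2 + 11*n + 28)).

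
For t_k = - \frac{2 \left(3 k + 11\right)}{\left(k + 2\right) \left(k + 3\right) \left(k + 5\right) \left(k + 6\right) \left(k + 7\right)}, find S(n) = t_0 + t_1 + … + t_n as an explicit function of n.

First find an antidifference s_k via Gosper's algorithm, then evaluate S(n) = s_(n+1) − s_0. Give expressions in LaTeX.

t_(k+1)/t_k = (k + 2)*(k + 5)*(3*k + 14)/((k + 4)*(k + 8)*(3*k + 11)).
Gosper form: A/B · C(k+1)/C(k) with A=k + 2, B=k + 8, C=k**2 + 23*k/3 + 44/3.
Set up (k + 2)·f(k+1) − (k + 7)·f(k) − (k**2 + 23*k/3 + 44/3) = 0.
From deg A=1, deg B=1, deg C=2: d=5.
Match coefficients ⇒ f(k) = k*(k + 3)*(k + 4)*(k**2 + 13*k + 52)/180.
Get s_k = R·t_k = k*(-k**2 - 13*k - 52)/(30*(k**3 + 13*k**2 + 52*k + 60)) with R(k) = B(k−1)f(k)/C(k) = k*(k + 3)*(k + 7)*(k**2 + 13*k + 52)/(60*(3*k + 11)).
Check: Δs_k = 2*(-3*k - 11)/(k**5 + 23*k**4 + 203*k**3 + 853*k**2 + 1692*k + 1260). ✓
Σ_(k=0)^n t_k = s_(n+1) − s_(0) = ((-n**3 - 16*n**2 - 81*n - 66)/(30*(n**3 + 16*n**2 + 81*n + 126))) − (0), i.e. (-n**3 - 16*n**2 - 81*n - 66)/(30*(n**3 + 16*n**2 + 81*n + 126)).

S(n) = \frac{- n^{3} - 16 n^{2} - 81 n - 66}{30 \left(n^{3} + 16 n^{2} + 81 n + 126\right)}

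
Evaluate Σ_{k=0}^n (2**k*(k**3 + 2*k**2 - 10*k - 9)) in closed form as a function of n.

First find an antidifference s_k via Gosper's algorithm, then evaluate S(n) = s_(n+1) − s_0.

S(n) = 2*2**n*n**3 - 2*2**n*n**2 - 10*2**n*n - 12*2**n + 3

Ratio r(k) = 2*(k**3 + 5*k**2 - 3*k - 16)/(k**3 + 2*k**2 - 10*k - 9).
Normal form (A,B,C) = (2, 1, k**3 + 2*k**2 - 10*k - 9).
Set up (2)·f(k+1) − (1)·f(k) − (k**3 + 2*k**2 - 10*k - 9) = 0.
d = 3 from the (0,0,3) case.
A polynomial solution: f(k) = k**3 - 4*k**2 - 3.
So s_k = (B(k−1)f/C)·t_k = ((k**3 - 4*k**2 - 3)/(k**3 + 2*k**2 - 10*k - 9))·t_k = 2**k*(k**3 - 4*k**2 - 3).
s_(k+1) − s_k = 2**k*(k**3 + 2*k**2 - 10*k - 9) = t_k.
Evaluate: s_(n+1) = 2**(n + 1)*(n**3 - n**2 - 5*n - 6); subtract s_(0) = -3 ⇒ S(n) = 2*2**n*n**3 - 2*2**n*n**2 - 10*2**n*n - 12*2**n + 3.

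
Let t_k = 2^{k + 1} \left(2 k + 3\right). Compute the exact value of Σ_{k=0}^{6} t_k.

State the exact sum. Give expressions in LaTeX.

Σ = 3330

t_(k+1)/t_k = 2*(2*k + 5)/(2*k + 3).
Take A(k)=2, B(k)=1, C(k)=k + 3/2.
Need (2)·f(k+1) − (1)·f(k) = k + 3/2.
deg f ≤ 1 (via 0,0,1).
Coefficient equations give f(k) = (2*k - 1)/2.
So s_k = (B(k−1)f/C)·t_k = ((2*k - 1)/(2*k + 3))·t_k = 2**(k + 1)*(2*k - 1).
Δs = 2**(k + 1)*(2*k + 3), as required.
Σ_(k=0)^(6) t_k = s_(7) − s_(0) = 3328 − (-2) = 3330.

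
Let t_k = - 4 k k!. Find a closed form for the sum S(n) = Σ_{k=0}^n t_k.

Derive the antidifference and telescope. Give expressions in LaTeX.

r(k) = (k + 1)**2/k after simplifying.
Factor: A=k + 1; B=1; C=k.
Need (k + 1)·f(k+1) − (1)·f(k) = k.
deg f ≤ 0 (via 1,0,1).
Coefficient equations give f(k) = 1.
Get s_k = R·t_k = -4*factorial(k) with R(k) = B(k−1)f(k)/C(k) = 1/k.
Verify: -4*k*factorial(k) matches t_k.
Evaluate: s_(n+1) = -4*factorial(n + 1); subtract s_(0) = -4 ⇒ S(n) = 4 - 4*factorial(n + 1).

S(n) = 4 - 4 \left(n + 1\right)!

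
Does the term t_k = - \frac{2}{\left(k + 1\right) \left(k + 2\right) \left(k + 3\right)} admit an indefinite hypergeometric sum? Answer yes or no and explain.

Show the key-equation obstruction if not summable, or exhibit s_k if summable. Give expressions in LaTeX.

Yes. s_k = \frac{k \left(- k - 3\right)}{2 \left(k + 1\right) \left(k + 2\right)}.

Step 1: r(k) = (k + 1)/(k + 4).
Gosper form: A/B · C(k+1)/C(k) with A=k + 1, B=k + 4, C=1.
Key eq: (k + 1)·f(k+1) = (k + 3)·f(k) + (1).
From deg A=1, deg B=1, deg C=0: d=2.
Solving with deg f ≤ 2: f(k) = k*(k + 3)/4.
Get s_k = R·t_k = k*(-k - 3)/(2*(k + 1)*(k + 2)) with R(k) = B(k−1)f(k)/C(k) = k*(k + 3)**2/4.
Verify: -2/(k**3 + 6*k**2 + 11*k + 6) matches t_k.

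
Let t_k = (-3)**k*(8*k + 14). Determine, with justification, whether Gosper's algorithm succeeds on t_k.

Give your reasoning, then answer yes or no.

Step 1: r(k) = 3*(-4*k - 11)/(4*k + 7).
A = -3, B = 1, C = k + 7/4.
Key eq: (-3)·f(k+1) = (1)·f(k) + (k + 7/4).
deg f ≤ 1 (via 0,0,1).
Match coefficients ⇒ f(k) = -(k + 1)/4.
R(k) = B(k−1)·f(k)/C(k) = -(k + 1)/(4*k + 7); s_k = R·t_k = -2*(-3)**k*(k + 1).
Check: Δs_k = (-3)**k*(8*k + 14). ✓

Yes. s_k = -2*(-3)**k*(k + 1).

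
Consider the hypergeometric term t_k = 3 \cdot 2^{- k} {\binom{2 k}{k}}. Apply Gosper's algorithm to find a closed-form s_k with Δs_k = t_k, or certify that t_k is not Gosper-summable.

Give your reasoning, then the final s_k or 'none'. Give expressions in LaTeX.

r(k) = (2*k + 1)/(k + 1) after simplifying.
Factor: A=2*k + 1; B=k + 1; C=1.
Set up (2*k + 1)·f(k+1) − (k)·f(k) − (1) = 0.
Bound: deg f ≤ -1.
Negative degree bound (-1): no f exists, t_k not Gosper-summable.

none — t_k is not Gosper-summable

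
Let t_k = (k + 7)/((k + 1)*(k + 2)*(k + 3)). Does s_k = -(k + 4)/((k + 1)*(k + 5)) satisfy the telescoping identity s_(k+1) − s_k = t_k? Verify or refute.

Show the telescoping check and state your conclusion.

Invalid: residual 3*(-2*k**2 - 19*k - 47)/(k**5 + 17*k**4 + 107*k**3 + 307*k**2 + 396*k + 180) ≠ 0.

s_(k+1) = (-k - 5)/((k + 2)*(k + 6))
s_(k+1) − s_k = (k**2 + 9*k + 23)/(k**4 + 14*k**3 + 65*k**2 + 112*k + 60)
(s_(k+1) − s_k) − t_k = 3*(-2*k**2 - 19*k - 47)/(k**5 + 17*k**4 + 107*k**3 + 307*k**2 + 396*k + 180)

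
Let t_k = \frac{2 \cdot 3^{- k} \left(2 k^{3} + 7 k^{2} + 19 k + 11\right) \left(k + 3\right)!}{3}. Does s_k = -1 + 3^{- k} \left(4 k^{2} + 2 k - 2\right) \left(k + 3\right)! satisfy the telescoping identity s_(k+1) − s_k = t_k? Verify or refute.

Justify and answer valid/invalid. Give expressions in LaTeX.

Valid: the claim telescopes to t_k.

s_(k+1) = 3**(-k - 1)*(2*k + 4*(k + 1)**2)*factorial(k + 4) - 1
s_(k+1) − s_k = 2*(2*k**3 + 7*k**2 + 19*k + 11)*factorial(k + 3)/(3*3**k)
(s_(k+1) − s_k) − t_k = 0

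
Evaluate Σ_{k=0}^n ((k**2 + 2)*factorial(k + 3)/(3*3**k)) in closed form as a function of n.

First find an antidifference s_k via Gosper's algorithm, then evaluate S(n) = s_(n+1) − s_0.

t_(k+1)/t_k = (k + 4)*((k + 1)**2 + 2)/(3*(k**2 + 2)).
Gosper form: A/B · C(k+1)/C(k) with A=k/3 + 4/3, B=1, C=k**2 + 2.
Key eq: (k/3 + 4/3)·f(k+1) = (1)·f(k) + (k**2 + 2).
Degrees (1,0,2) ⇒ d ≤ 1.
Solve for f: f(k) = 3*(k - 2) (degree 1 ≤ 1).
Get s_k = R·t_k = (k - 2)*factorial(k + 3)/3**k with R(k) = B(k−1)f(k)/C(k) = 3*(k - 2)/(k**2 + 2).
Check: Δs_k = (k**2 + 2)*factorial(k + 3)/(3*3**k). ✓
Telescope: S(n) = s_(n+1) − s_(0) = 3**(-n - 1)*(n - 1)*factorial(n + 4) − (-12) = 12 + n*factorial(n + 4)/(3*3**n) - factorial(n + 4)/(3*3**n).

S(n) = 12 + n*factorial(n + 4)/(3*3**n) - factorial(n + 4)/(3*3**n)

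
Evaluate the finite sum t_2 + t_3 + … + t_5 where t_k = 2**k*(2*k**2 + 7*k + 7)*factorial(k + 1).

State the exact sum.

Step 1: r(k) = 2*(2*k**3 + 15*k**2 + 38*k + 32)/(2*k**2 + 7*k + 7).
A = 2*k + 4, B = 1, C = k**2 + 7*k/2 + 7/2.
Key eq: (2*k + 4)·f(k+1) = (1)·f(k) + (k**2 + 7*k/2 + 7/2).
From deg A=1, deg B=0, deg C=2: d=1.
Solve for f: f(k) = (k + 1)/2 (degree 1 ≤ 1).
Certificate R = B(k−1)f/C = (k + 1)/(2*k**2 + 7*k + 7) gives s_k = 2**k*(k + 1)*factorial(k + 1).
Verify: 2**k*(2*k**2 + 7*k + 7)*factorial(k + 1) matches t_k.
Evaluate s at k=6 and k=2: 2257920 and 72; difference 2257848.

Σ = 2257848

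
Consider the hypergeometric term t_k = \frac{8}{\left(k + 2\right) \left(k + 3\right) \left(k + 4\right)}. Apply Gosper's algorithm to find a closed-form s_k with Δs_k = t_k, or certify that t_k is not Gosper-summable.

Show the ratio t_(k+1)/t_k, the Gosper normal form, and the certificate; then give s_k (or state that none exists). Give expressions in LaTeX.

t_(k+1)/t_k = (k + 2)/(k + 5).
So A=k + 2 and B=k + 5, with C=1.
f must satisfy (k + 2)·f(k+1) − (k + 4)·f(k) = 1.
Degrees (1,1,0) ⇒ d ≤ 2.
A polynomial solution: f(k) = k*(k + 5)/12.
Get s_k = R·t_k = 2*k*(k + 5)/(3*(k + 2)*(k + 3)) with R(k) = B(k−1)f(k)/C(k) = k*(k + 4)*(k + 5)/12.
s_(k+1) − s_k = 8/(k**3 + 9*k**2 + 26*k + 24) = t_k.

s_k = \frac{2 k \left(k + 5\right)}{3 \left(k + 2\right) \left(k + 3\right)}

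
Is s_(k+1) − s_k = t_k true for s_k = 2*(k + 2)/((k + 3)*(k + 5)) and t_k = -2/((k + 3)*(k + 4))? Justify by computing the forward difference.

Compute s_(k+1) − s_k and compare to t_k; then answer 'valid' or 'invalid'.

s_(k+1) = 2*(k + 3)/((k + 4)*(k + 6))
s_(k+1) − s_k = 2*(-k**2 - 5*k - 3)/(k**4 + 18*k**3 + 119*k**2 + 342*k + 360)
(s_(k+1) − s_k) − t_k = 6*(2*k + 9)/(k**4 + 18*k**3 + 119*k**2 + 342*k + 360)

Invalid: residual 6*(2*k + 9)/(k**4 + 18*k**3 + 119*k**2 + 342*k + 360) ≠ 0.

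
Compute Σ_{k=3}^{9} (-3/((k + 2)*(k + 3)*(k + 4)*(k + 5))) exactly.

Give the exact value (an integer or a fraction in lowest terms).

Σ = -47/10920

The ratio is (k + 2)/(k + 6).
A = k + 2, B = k + 6, C = 1.
Need (k + 2)·f(k+1) − (k + 5)·f(k) = 1.
From deg A=1, deg B=1, deg C=0: d=3.
Coefficient equations give f(k) = k*(k**2 + 9*k + 26)/72.
Get s_k = R·t_k = k*(-k**2 - 9*k - 26)/(24*(k + 2)*(k + 3)*(k + 4)) with R(k) = B(k−1)f(k)/C(k) = k*(k + 5)*(k**2 + 9*k + 26)/72.
Verify: -3/(k**4 + 14*k**3 + 71*k**2 + 154*k + 120) matches t_k.
Σ_(k=3)^(9) t_k = s_(10) − s_(3) = -15/364 − (-31/840) = -47/10920.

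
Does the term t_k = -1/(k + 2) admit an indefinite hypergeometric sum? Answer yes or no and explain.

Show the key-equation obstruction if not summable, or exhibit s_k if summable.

No — the linear system for f has no solution.

r(k) = (k + 2)/(k + 3) after simplifying.
Take A(k)=k + 2, B(k)=k + 3, C(k)=1.
Need (k + 2)·f(k+1) − (k + 2)·f(k) = 1.
deg f ≤ 0 (via 1,1,0).
Generic f = c0 gives residual -1; -1 = 0 cannot hold, so t_k is not Gosper-summable.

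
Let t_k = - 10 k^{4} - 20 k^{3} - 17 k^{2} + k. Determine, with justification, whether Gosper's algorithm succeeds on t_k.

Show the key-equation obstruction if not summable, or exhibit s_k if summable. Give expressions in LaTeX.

Yes. s_k = k \left(- 2 k^{4} + k^{2} + 4 k - 3\right).

Compute t_(k+1)/t_k: get (10*k**4 + 60*k**3 + 137*k**2 + 133*k + 46)/(k*(10*k**3 + 20*k**2 + 17*k - 1)).
Take A(k)=1, B(k)=1, C(k)=k**4 + 2*k**3 + 17*k**2/10 - k/10.
Set up (1)·f(k+1) − (1)·f(k) − (k**4 + 2*k**3 + 17*k**2/10 - k/10) = 0.
deg f ≤ 5 (via 0,0,4).
Solve for f: f(k) = k*(k - 1)*(2*k**3 + 2*k**2 + k - 3)/10 (degree 5 ≤ 5).
R(k) = B(k−1)·f(k)/C(k) = (k - 1)*(2*k**3 + 2*k**2 + k - 3)/(10*k**3 + 20*k**2 + 17*k - 1); s_k = R·t_k = k*(-2*k**4 + k**2 + 4*k - 3).
s_(k+1) − s_k = k*(-10*k**3 - 20*k**2 - 17*k + 1) = t_k.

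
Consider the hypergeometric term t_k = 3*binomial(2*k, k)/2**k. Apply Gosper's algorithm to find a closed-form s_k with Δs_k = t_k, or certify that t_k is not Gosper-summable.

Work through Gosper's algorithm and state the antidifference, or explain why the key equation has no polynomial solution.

none — t_k is not Gosper-summable

Compute t_(k+1)/t_k: get (2*k + 1)/(k + 1).
Take A(k)=2*k + 1, B(k)=k + 1, C(k)=1.
Solve (2*k + 1)·f(k+1) − (k)·f(k) = 1.
Degrees (1,1,0) ⇒ d ≤ -1.
d = -1 < 0 ⇒ no nonzero polynomial f; not summable.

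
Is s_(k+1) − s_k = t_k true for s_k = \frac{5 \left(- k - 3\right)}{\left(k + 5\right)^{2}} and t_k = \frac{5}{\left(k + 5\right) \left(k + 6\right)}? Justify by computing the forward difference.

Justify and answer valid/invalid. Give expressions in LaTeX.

Invalid: residual \frac{10 \left(- 2 k - 11\right)}{k^{4} + 22 k^{3} + 181 k^{2} + 660 k + 900} ≠ 0.

s_(k+1) = 5*(-k - 4)/(k + 6)**2
s_(k+1) − s_k = 5*(k**2 + 7*k + 8)/(k**4 + 22*k**3 + 181*k**2 + 660*k + 900)
(s_(k+1) − s_k) − t_k = 10*(-2*k - 11)/(k**4 + 22*k**3 + 181*k**2 + 660*k + 900)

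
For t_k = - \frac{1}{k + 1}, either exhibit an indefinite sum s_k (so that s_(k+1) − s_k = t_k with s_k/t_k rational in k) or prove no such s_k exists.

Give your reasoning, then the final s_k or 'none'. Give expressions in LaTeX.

not Gosper-summable; s_k does not exist

Step 1: r(k) = (k + 1)/(k + 2).
Normal form (A,B,C) = (k + 1, k + 2, 1).
Key eq: (k + 1)·f(k+1) = (k + 1)·f(k) + (1).
From deg A=1, deg B=1, deg C=0: d=0.
f = c0 ⇒ A·f(k+1) − B(k−1)·f(k) − C = -1. The system {-1 = 0} is inconsistent; no antidifference.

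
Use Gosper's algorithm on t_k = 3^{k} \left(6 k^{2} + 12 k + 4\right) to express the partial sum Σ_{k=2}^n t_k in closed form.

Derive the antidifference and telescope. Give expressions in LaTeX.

t_(k+1)/t_k = 3*(3*k**2 + 12*k + 11)/(3*k**2 + 6*k + 2).
Factor: A=3; B=1; C=k**2 + 2*k + 2/3.
f must satisfy (3)·f(k+1) − (1)·f(k) = k**2 + 2*k + 2/3.
d = 2 from the (0,0,2) case.
Match coefficients ⇒ f(k) = (3*k**2 - 3*k + 2)/6.
Certificate R = B(k−1)f/C = (3*k**2 - 3*k + 2)/(2*(3*k**2 + 6*k + 2)) gives s_k = 3**k*(3*k**2 - 3*k + 2).
Verify: 3**k*(6*k**2 + 12*k + 4) matches t_k.
Σ_(k=2)^n t_k = s_(n+1) − s_(2) = (3**(n + 1)*(3*n**2 + 3*n + 2)) − (72), i.e. 9*3**n*n**2 + 9*3**n*n + 6*3**n - 72.

S(n) = 9 \cdot 3^{n} n^{2} + 9 \cdot 3^{n} n + 6 \cdot 3^{n} - 72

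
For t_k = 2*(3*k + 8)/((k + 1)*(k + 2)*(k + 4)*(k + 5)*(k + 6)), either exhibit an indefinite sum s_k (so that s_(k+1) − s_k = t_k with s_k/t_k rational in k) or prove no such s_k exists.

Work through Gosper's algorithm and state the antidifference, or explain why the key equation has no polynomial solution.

s_k = k*(k**2 + 10*k + 29)/(10*(k**3 + 10*k**2 + 29*k + 20))

The ratio is (k + 1)*(k + 4)*(3*k + 11)/((k + 3)*(k + 7)*(3*k + 8)).
So A=k + 1 and B=k + 7, with C=k**2 + 17*k/3 + 8.
f must satisfy (k + 1)·f(k+1) − (k + 6)·f(k) = k**2 + 17*k/3 + 8.
d = 5 from the (1,1,2) case.
Match coefficients ⇒ f(k) = k*(k + 2)*(k + 3)*(k**2 + 10*k + 29)/60.
R(k) = B(k−1)·f(k)/C(k) = k*(k + 2)*(k + 6)*(k**2 + 10*k + 29)/(20*(3*k + 8)); s_k = R·t_k = k*(k**2 + 10*k + 29)/(10*(k**3 + 10*k**2 + 29*k + 20)).
Verify: 2*(3*k + 8)/(k**5 + 18*k**4 + 121*k**3 + 372*k**2 + 508*k + 240) matches t_k.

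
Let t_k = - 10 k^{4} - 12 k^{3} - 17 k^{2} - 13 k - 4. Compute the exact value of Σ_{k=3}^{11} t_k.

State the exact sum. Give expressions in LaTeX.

t_(k+1)/t_k = (10*k**4 + 52*k**3 + 113*k**2 + 123*k + 56)/(10*k**4 + 12*k**3 + 17*k**2 + 13*k + 4).
So A=1 and B=1, with C=k**4 + 6*k**3/5 + 17*k**2/10 + 13*k/10 + 2/5.
Set up (1)·f(k+1) − (1)·f(k) − (k**4 + 6*k**3/5 + 17*k**2/10 + 13*k/10 + 2/5) = 0.
deg f ≤ 5 (via 0,0,4).
Match coefficients ⇒ f(k) = k**2*(2*k**3 - 2*k**2 + 3*k + 1)/10.
Get s_k = R·t_k = k**2*(-2*k**3 + 2*k**2 - 3*k - 1) with R(k) = B(k−1)f(k)/C(k) = k**2*(2*k**3 - 2*k**2 + 3*k + 1)/(10*k**4 + 12*k**3 + 17*k**2 + 13*k + 4).
Verify: -10*k**4 - 12*k**3 - 17*k**2 - 13*k - 4 matches t_k.
Evaluate s at k=12 and k=3: -461520 and -414; difference -461106.

Σ = -461106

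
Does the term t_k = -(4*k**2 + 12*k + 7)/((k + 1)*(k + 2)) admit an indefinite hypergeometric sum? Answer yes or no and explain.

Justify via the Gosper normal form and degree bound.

The ratio is (k + 1)*(12*k + 4*(k + 1)**2 + 19)/((k + 3)*(4*k**2 + 12*k + 7)).
So A=k + 1 and B=k + 3, with C=k**2 + 3*k + 7/4.
Key eq: (k + 1)·f(k+1) = (k + 2)·f(k) + (k**2 + 3*k + 7/4).
deg f ≤ 2 (via 1,1,2).
Solving with deg f ≤ 2: f(k) = k*(4*k + 3)/4.
Certificate R = B(k−1)f/C = k*(k + 2)*(4*k + 3)/(4*k**2 + 12*k + 7) gives s_k = k*(-4*k - 3)/(k + 1).
Check: Δs_k = (-4*k**2 - 12*k - 7)/(k**2 + 3*k + 2). ✓

Yes. s_k = k*(-4*k - 3)/(k + 1).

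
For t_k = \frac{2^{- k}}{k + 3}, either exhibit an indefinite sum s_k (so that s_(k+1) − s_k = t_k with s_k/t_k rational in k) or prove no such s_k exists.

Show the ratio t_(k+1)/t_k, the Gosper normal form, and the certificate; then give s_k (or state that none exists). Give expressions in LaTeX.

r(k) = (k + 3)/(2*(k + 4)) after simplifying.
Normal form (A,B,C) = (k/2 + 3/2, k + 4, 1).
Solve (k/2 + 3/2)·f(k+1) − (k + 3)·f(k) = 1.
Degrees (1,1,0) ⇒ d ≤ -1.
Bound -1 < 0, so the key equation has no polynomial solution.

not Gosper-summable; s_k does not exist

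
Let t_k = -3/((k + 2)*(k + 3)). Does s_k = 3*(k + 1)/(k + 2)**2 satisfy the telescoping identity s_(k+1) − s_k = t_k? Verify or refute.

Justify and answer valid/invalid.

Invalid: residual 3*(2*k + 5)/(k**4 + 10*k**3 + 37*k**2 + 60*k + 36) ≠ 0.

s_(k+1) = 3*(k + 2)/(k + 3)**2
s_(k+1) − s_k = 3*(-(k + 1)*(k + 3)**2 + (k + 2)**3)/((k + 2)**2*(k + 3)**2)
(s_(k+1) − s_k) − t_k = 3*(2*k + 5)/(k**4 + 10*k**3 + 37*k**2 + 60*k + 36)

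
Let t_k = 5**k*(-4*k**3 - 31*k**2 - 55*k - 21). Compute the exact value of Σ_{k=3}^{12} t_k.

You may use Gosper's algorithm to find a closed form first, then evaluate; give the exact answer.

Σ = -3505859367250

The ratio is 5*(4*k**3 + 43*k**2 + 129*k + 111)/(4*k**3 + 31*k**2 + 55*k + 21).
A = 5, B = 1, C = k**3 + 31*k**2/4 + 55*k/4 + 21/4.
Need (5)·f(k+1) − (1)·f(k) = k**3 + 31*k**2/4 + 55*k/4 + 21/4.
d = 3 from the (0,0,3) case.
Solving with deg f ≤ 3: f(k) = (k**3 + 4*k**2 - 1)/4.
So s_k = (B(k−1)f/C)·t_k = ((k**3 + 4*k**2 - 1)/(4*k**3 + 31*k**2 + 55*k + 21))·t_k = 5**k*(-k**3 - 4*k**2 + 1).
Δs = 5**k*(-4*k**3 - 31*k**2 - 55*k - 21), as required.
Σ_(k=3)^(12) t_k = s_(13) − s_(3) = -3505859375000 − (-7750) = -3505859367250.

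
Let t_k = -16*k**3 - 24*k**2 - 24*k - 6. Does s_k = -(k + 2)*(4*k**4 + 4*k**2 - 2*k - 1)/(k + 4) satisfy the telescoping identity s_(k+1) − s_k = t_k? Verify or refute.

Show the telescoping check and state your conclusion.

s_(k+1) = (k + 3)*(2*k - 4*(k + 1)**4 - 4*(k + 1)**2 + 3)/(k + 5)
s_(k+1) − s_k = 2*(-8*k**5 - 72*k**4 - 192*k**3 - 235*k**2 - 163*k - 35)/(k**2 + 9*k + 20)
(s_(k+1) − s_k) − t_k = 2*(12*k**4 + 88*k**3 + 116*k**2 + 104*k + 25)/(k**2 + 9*k + 20)

Invalid: residual 2*(12*k**4 + 88*k**3 + 116*k**2 + 104*k + 25)/(k**2 + 9*k + 20) ≠ 0.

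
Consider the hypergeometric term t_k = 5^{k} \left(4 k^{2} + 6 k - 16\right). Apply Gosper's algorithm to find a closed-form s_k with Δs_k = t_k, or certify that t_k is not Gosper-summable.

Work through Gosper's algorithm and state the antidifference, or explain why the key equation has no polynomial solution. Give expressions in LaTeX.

s_k = 5^{k} \left(k^{2} - k - 4\right)

t_(k+1)/t_k = 5*(2*k**2 + 7*k - 3)/(2*k**2 + 3*k - 8).
Factor: A=5; B=1; C=k**2 + 3*k/2 - 4.
Set up (5)·f(k+1) − (1)·f(k) − (k**2 + 3*k/2 - 4) = 0.
Bound: deg f ≤ 2.
A polynomial solution: f(k) = (k**2 - k - 4)/4.
Get s_k = R·t_k = 5**k*(k**2 - k - 4) with R(k) = B(k−1)f(k)/C(k) = (k**2 - k - 4)/(2*(2*k**2 + 3*k - 8)).
Δs = 5**k*(4*k**2 + 6*k - 16), as required.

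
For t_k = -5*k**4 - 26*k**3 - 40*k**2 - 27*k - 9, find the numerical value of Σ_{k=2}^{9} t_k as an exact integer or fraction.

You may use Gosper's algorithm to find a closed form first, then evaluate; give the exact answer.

Σ = -141904

r(k) = (5*k**4 + 46*k**3 + 148*k**2 + 205*k + 107)/(5*k**4 + 26*k**3 + 40*k**2 + 27*k + 9) after simplifying.
Gosper form: A/B · C(k+1)/C(k) with A=1, B=1, C=k**4 + 26*k**3/5 + 8*k**2 + 27*k/5 + 9/5.
Need (1)·f(k+1) − (1)·f(k) = k**4 + 26*k**3/5 + 8*k**2 + 27*k/5 + 9/5.
From deg A=0, deg B=0, deg C=4: d=5.
A polynomial solution: f(k) = k*(k**4 + 4*k**3 + 2*k**2 + 2)/5.
So s_k = (B(k−1)f/C)·t_k = (k*(k**4 + 4*k**3 + 2*k**2 + 2)/(5*k**4 + 26*k**3 + 40*k**2 + 27*k + 9))·t_k = k*(-k**4 - 4*k**3 - 2*k**2 - 2).
Δs = -5*k**4 - 26*k**3 - 40*k**2 - 27*k - 9, as required.
Telescoping: Σ = s_(10) − s_(2) = -142020 − (-116) = -141904.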